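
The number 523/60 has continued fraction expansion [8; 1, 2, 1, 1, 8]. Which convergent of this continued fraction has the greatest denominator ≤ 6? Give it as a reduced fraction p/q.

List convergents until the denominator exceeds the bound:
a_0 = 8: 8/1  (≤ bound)
a_1 = 1: 9/1  (≤ bound)
a_2 = 2: 26/3  (≤ bound)
a_3 = 1: 35/4  (≤ bound)
a_4 = 1: 61/7  (> 6, stop)

35/4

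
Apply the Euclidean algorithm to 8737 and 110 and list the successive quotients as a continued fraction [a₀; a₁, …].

[79; 2, 2, 1, 15]

Apply division with remainder until the remainder is 0:
8737 ÷ 110 → quotient 79, remainder 47
110 ÷ 47 → quotient 2, remainder 16
47 ÷ 16 → quotient 2, remainder 15
16 ÷ 15 → quotient 1, remainder 1
15 ÷ 1 → quotient 15, remainder 0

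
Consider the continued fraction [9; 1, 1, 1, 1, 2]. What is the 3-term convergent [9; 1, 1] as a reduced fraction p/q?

a_0 = 9: 9/1
a_1 = 1: 10/1
a_2 = 1: 19/2

19/2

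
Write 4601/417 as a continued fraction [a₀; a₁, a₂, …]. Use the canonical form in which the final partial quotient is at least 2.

[11; 29, 1, 3, 1, 2]

Run the Euclidean algorithm, recording each quotient:
4601 = 11·417 + 14, so a_0 = 11
417 = 29·14 + 11, so a_1 = 29
14 = 1·11 + 3, so a_2 = 1
11 = 3·3 + 2, so a_3 = 3
3 = 1·2 + 1, so a_4 = 1
2 = 2·1 + 0, so a_5 = 2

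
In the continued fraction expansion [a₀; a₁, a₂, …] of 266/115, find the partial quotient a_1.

3

Repeatedly divide and take the remainder:
266 = 2·115 + 36, so a_0 = 2
115 = 3·36 + 7, so a_1 = 3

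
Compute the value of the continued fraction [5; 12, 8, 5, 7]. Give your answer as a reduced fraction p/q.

Collapse the nested fraction from the inside out:
Start with 7.
5 + 1/(7/1) = 5 + 1/7 = 36/7
8 + 1/(36/7) = 8 + 7/36 = 295/36
12 + 1/(295/36) = 12 + 36/295 = 3576/295
5 + 1/(3576/295) = 5 + 295/3576 = 18175/3576

18175/3576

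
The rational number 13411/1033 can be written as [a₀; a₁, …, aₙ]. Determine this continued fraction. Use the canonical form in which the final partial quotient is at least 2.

⌊13411/1033⌋ = 12, remainder 1015
⌊1033/1015⌋ = 1, remainder 18
⌊1015/18⌋ = 56, remainder 7
⌊18/7⌋ = 2, remainder 4
⌊7/4⌋ = 1, remainder 3
⌊4/3⌋ = 1, remainder 1
⌊3/1⌋ = 3, remainder 0

[12; 1, 56, 2, 1, 1, 3]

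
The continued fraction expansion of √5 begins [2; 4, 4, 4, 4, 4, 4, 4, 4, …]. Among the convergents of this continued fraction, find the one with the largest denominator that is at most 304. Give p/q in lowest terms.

a_0 = 2: 2/1  (≤ bound)
a_1 = 4: 9/4  (≤ bound)
a_2 = 4: 38/17  (≤ bound)
a_3 = 4: 161/72  (≤ bound)
a_4 = 4: 682/305  (> 304, stop)

161/72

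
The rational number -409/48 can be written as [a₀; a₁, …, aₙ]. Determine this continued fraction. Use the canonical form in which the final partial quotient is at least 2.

[-9; 2, 11, 2]

-409 ÷ 48 → quotient -9, remainder 23
48 ÷ 23 → quotient 2, remainder 2
23 ÷ 2 → quotient 11, remainder 1
2 ÷ 1 → quotient 2, remainder 0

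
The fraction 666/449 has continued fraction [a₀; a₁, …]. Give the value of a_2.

14

⌊666/449⌋ = 1, remainder 217
⌊449/217⌋ = 2, remainder 15
⌊217/15⌋ = 14, remainder 7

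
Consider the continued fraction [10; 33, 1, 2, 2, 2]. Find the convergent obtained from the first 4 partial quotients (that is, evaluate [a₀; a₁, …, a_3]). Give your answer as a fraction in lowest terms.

1013/101

Work from the innermost term outward:
Start with 2.
1 + 1/(2/1) = 1 + 1/2 = 3/2
33 + 1/(3/2) = 33 + 2/3 = 101/3
10 + 1/(101/3) = 10 + 3/101 = 1013/101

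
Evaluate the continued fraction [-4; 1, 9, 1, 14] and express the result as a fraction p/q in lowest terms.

a_0 = -4: -4/1
a_1 = 1: -3/1
a_2 = 9: -31/10
a_3 = 1: -34/11
a_4 = 14: -507/164

-507/164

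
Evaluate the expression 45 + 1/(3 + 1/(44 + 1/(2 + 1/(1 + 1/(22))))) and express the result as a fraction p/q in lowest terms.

413100/9113

a_0 = 45: 45/1
a_1 = 3: 136/3
a_2 = 44: 6029/133
a_3 = 2: 12194/269
a_4 = 1: 18223/402
a_5 = 22: 413100/9113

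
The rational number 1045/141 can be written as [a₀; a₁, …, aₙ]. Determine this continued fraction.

[7; 2, 2, 3, 8]

Run the Euclidean algorithm, recording each quotient:
⌊1045/141⌋ = 7, remainder 58
⌊141/58⌋ = 2, remainder 25
⌊58/25⌋ = 2, remainder 8
⌊25/8⌋ = 3, remainder 1
⌊8/1⌋ = 8, remainder 0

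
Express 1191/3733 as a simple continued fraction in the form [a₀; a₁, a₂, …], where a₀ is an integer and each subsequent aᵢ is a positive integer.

Run the Euclidean algorithm, recording each quotient:
⌊1191/3733⌋ = 0, remainder 1191
⌊3733/1191⌋ = 3, remainder 160
⌊1191/160⌋ = 7, remainder 71
⌊160/71⌋ = 2, remainder 18
⌊71/18⌋ = 3, remainder 17
⌊18/17⌋ = 1, remainder 1
⌊17/1⌋ = 17, remainder 0

[0; 3, 7, 2, 3, 1, 17]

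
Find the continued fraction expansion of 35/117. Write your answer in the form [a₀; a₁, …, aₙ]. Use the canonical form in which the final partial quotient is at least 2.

Apply division with remainder until the remainder is 0:
35 ÷ 117 → quotient 0, remainder 35
117 ÷ 35 → quotient 3, remainder 12
35 ÷ 12 → quotient 2, remainder 11
12 ÷ 11 → quotient 1, remainder 1
11 ÷ 1 → quotient 11, remainder 0

[0; 3, 2, 1, 11]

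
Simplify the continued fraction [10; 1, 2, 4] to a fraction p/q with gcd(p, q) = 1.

a_0 = 10: 10/1
a_1 = 1: 11/1
a_2 = 2: 32/3
a_3 = 4: 139/13

139/13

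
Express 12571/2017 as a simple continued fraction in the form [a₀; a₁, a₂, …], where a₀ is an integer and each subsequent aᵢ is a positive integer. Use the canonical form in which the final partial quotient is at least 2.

[6; 4, 3, 3, 15, 3]

Run the Euclidean algorithm, recording each quotient:
⌊12571/2017⌋ = 6, remainder 469
⌊2017/469⌋ = 4, remainder 141
⌊469/141⌋ = 3, remainder 46
⌊141/46⌋ = 3, remainder 3
⌊46/3⌋ = 15, remainder 1
⌊3/1⌋ = 3, remainder 0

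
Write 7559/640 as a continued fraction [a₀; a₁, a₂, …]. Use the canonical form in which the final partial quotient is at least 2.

Apply division with remainder until the remainder is 0:
7559 = 11·640 + 519, so a_0 = 11
640 = 1·519 + 121, so a_1 = 1
519 = 4·121 + 35, so a_2 = 4
121 = 3·35 + 16, so a_3 = 3
35 = 2·16 + 3, so a_4 = 2
16 = 5·3 + 1, so a_5 = 5
3 = 3·1 + 0, so a_6 = 3

[11; 1, 4, 3, 2, 5, 3]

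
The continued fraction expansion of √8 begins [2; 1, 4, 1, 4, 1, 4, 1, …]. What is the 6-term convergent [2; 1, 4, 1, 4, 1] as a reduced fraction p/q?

Starting at the tail and folding back:
Start with 1.
4 + 1/(1/1) = 4 + 1/1 = 5/1
1 + 1/(5/1) = 1 + 1/5 = 6/5
4 + 1/(6/5) = 4 + 5/6 = 29/6
1 + 1/(29/6) = 1 + 6/29 = 35/29
2 + 1/(35/29) = 2 + 29/35 = 99/35

99/35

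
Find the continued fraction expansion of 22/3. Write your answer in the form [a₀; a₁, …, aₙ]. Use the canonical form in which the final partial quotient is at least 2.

[7; 3]

Repeatedly divide and take the remainder:
22 ÷ 3 → quotient 7, remainder 1
3 ÷ 1 → quotient 3, remainder 0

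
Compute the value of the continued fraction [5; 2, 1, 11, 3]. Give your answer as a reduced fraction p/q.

577/108

Start with 3.
11 + 1/(3/1) = 11 + 1/3 = 34/3
1 + 1/(34/3) = 1 + 3/34 = 37/34
2 + 1/(37/34) = 2 + 34/37 = 108/37
5 + 1/(108/37) = 5 + 37/108 = 577/108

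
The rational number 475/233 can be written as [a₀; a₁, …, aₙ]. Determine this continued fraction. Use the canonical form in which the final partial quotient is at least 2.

[2; 25, 1, 8]

Apply division with remainder until the remainder is 0:
475 ÷ 233 → quotient 2, remainder 9
233 ÷ 9 → quotient 25, remainder 8
9 ÷ 8 → quotient 1, remainder 1
8 ÷ 1 → quotient 8, remainder 0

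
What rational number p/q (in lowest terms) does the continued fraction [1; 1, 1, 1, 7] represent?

38/23

Start with 7.
1 + 1/(7/1) = 1 + 1/7 = 8/7
1 + 1/(8/7) = 1 + 7/8 = 15/8
1 + 1/(15/8) = 1 + 8/15 = 23/15
1 + 1/(23/15) = 1 + 15/23 = 38/23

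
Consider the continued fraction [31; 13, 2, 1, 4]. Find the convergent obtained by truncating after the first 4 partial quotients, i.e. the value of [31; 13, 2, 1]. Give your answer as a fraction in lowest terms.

Build up convergents one term at a time:
a_0 = 31: 31/1
a_1 = 13: 404/13
a_2 = 2: 839/27
a_3 = 1: 1243/40

1243/40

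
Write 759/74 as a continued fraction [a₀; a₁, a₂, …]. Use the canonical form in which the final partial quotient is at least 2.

⌊759/74⌋ = 10, remainder 19
⌊74/19⌋ = 3, remainder 17
⌊19/17⌋ = 1, remainder 2
⌊17/2⌋ = 8, remainder 1
⌊2/1⌋ = 2, remainder 0

[10; 3, 1, 8, 2]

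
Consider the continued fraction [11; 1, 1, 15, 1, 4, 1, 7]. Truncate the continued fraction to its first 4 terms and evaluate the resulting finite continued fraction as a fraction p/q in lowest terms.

357/31

Start with 15.
1 + 1/(15/1) = 1 + 1/15 = 16/15
1 + 1/(16/15) = 1 + 15/16 = 31/16
11 + 1/(31/16) = 11 + 16/31 = 357/31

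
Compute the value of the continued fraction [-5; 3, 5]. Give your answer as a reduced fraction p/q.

-75/16

Starting at the tail and folding back:
Start with 5.
3 + 1/(5/1) = 3 + 1/5 = 16/5
-5 + 1/(16/5) = -5 + 5/16 = -75/16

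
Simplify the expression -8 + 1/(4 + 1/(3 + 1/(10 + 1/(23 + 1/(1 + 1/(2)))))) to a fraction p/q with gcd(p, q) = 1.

-74214/9553

a_0 = -8: -8/1
a_1 = 4: -31/4
a_2 = 3: -101/13
a_3 = 10: -1041/134
a_4 = 23: -24044/3095
a_5 = 1: -25085/3229
a_6 = 2: -74214/9553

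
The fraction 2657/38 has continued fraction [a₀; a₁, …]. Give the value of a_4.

2657 ÷ 38 → quotient 69, remainder 35
38 ÷ 35 → quotient 1, remainder 3
35 ÷ 3 → quotient 11, remainder 2
3 ÷ 2 → quotient 1, remainder 1
2 ÷ 1 → quotient 2, remainder 0

2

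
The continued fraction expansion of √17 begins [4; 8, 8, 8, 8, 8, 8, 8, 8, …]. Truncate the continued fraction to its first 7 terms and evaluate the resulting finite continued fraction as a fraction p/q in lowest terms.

a_0 = 4: 4/1
a_1 = 8: 33/8
a_2 = 8: 268/65
a_3 = 8: 2177/528
a_4 = 8: 17684/4289
a_5 = 8: 143649/34840
a_6 = 8: 1166876/283009

1166876/283009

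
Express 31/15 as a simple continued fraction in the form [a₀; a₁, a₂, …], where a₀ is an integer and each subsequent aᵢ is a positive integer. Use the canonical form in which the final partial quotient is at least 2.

[2; 15]

31 = 2·15 + 1, so a_0 = 2
15 = 15·1 + 0, so a_1 = 15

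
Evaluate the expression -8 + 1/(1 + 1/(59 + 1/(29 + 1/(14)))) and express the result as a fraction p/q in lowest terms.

-171445/24434

a_0 = -8: -8/1
a_1 = 1: -7/1
a_2 = 59: -421/60
a_3 = 29: -12216/1741
a_4 = 14: -171445/24434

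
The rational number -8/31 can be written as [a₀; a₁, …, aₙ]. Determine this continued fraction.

[-1; 1, 2, 1, 7]

-8 ÷ 31 → quotient -1, remainder 23
31 ÷ 23 → quotient 1, remainder 8
23 ÷ 8 → quotient 2, remainder 7
8 ÷ 7 → quotient 1, remainder 1
7 ÷ 1 → quotient 7, remainder 0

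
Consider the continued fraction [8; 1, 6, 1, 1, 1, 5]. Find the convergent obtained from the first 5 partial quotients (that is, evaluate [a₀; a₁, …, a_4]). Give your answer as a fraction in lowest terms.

Use the convergent recurrence hₖ = aₖ·hₖ₋₁ + hₖ₋₂ (and likewise for the denominators kₖ):
a_0 = 8: 8/1
a_1 = 1: 9/1
a_2 = 6: 62/7
a_3 = 1: 71/8
a_4 = 1: 133/15

133/15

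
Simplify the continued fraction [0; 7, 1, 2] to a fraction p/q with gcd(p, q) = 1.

Starting at the tail and folding back:
Start with 2.
1 + 1/(2/1) = 1 + 1/2 = 3/2
7 + 1/(3/2) = 7 + 2/3 = 23/3
0 + 1/(23/3) = 0 + 3/23 = 3/23

3/23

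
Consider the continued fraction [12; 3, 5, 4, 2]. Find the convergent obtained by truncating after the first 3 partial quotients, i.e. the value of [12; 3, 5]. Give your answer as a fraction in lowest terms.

197/16

Compute successive convergents:
a_0 = 12: 12/1
a_1 = 3: 37/3
a_2 = 5: 197/16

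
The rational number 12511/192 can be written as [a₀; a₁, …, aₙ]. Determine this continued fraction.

[65; 6, 5, 6]

Apply division with remainder until the remainder is 0:
⌊12511/192⌋ = 65, remainder 31
⌊192/31⌋ = 6, remainder 6
⌊31/6⌋ = 5, remainder 1
⌊6/1⌋ = 6, remainder 0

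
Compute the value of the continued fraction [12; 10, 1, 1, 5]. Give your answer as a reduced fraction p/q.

Starting at the tail and folding back:
Start with 5.
1 + 1/(5/1) = 1 + 1/5 = 6/5
1 + 1/(6/5) = 1 + 5/6 = 11/6
10 + 1/(11/6) = 10 + 6/11 = 116/11
12 + 1/(116/11) = 12 + 11/116 = 1403/116

1403/116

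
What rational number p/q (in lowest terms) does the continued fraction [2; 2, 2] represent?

12/5

Work from the innermost term outward:
Start with 2.
2 + 1/(2/1) = 2 + 1/2 = 5/2
2 + 1/(5/2) = 2 + 2/5 = 12/5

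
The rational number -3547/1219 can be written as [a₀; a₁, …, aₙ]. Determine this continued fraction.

Run the Euclidean algorithm, recording each quotient:
-3547 = -3·1219 + 110, so a_0 = -3
1219 = 11·110 + 9, so a_1 = 11
110 = 12·9 + 2, so a_2 = 12
9 = 4·2 + 1, so a_3 = 4
2 = 2·1 + 0, so a_4 = 2

[-3; 11, 12, 4, 2]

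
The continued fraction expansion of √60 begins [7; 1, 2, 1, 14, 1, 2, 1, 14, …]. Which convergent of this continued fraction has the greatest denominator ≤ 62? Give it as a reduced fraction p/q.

a_0 = 7: 7/1  (≤ bound)
a_1 = 1: 8/1  (≤ bound)
a_2 = 2: 23/3  (≤ bound)
a_3 = 1: 31/4  (≤ bound)
a_4 = 14: 457/59  (≤ bound)
a_5 = 1: 488/63  (> 62, stop)

457/59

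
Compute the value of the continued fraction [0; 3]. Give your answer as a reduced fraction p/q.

Collapse the nested fraction from the inside out:
Start with 3.
0 + 1/(3/1) = 0 + 1/3 = 1/3

1/3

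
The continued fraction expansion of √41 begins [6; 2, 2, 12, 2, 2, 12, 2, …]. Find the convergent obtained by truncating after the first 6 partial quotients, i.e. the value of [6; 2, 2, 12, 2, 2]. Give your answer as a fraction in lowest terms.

a_0 = 6: 6/1
a_1 = 2: 13/2
a_2 = 2: 32/5
a_3 = 12: 397/62
a_4 = 2: 826/129
a_5 = 2: 2049/320

2049/320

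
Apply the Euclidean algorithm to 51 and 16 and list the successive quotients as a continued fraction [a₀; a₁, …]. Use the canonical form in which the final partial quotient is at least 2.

51 ÷ 16 → quotient 3, remainder 3
16 ÷ 3 → quotient 5, remainder 1
3 ÷ 1 → quotient 3, remainder 0

[3; 5, 3]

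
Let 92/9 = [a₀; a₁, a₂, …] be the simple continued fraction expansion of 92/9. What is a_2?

2

Run the Euclidean algorithm, recording each quotient:
92 ÷ 9 → quotient 10, remainder 2
9 ÷ 2 → quotient 4, remainder 1
2 ÷ 1 → quotient 2, remainder 0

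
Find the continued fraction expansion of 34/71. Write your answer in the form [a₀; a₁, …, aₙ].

[0; 2, 11, 3]

⌊34/71⌋ = 0, remainder 34
⌊71/34⌋ = 2, remainder 3
⌊34/3⌋ = 11, remainder 1
⌊3/1⌋ = 3, remainder 0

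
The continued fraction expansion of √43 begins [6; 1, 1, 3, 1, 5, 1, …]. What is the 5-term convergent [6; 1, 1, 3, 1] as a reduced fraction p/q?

Start with 1.
3 + 1/(1/1) = 3 + 1/1 = 4/1
1 + 1/(4/1) = 1 + 1/4 = 5/4
1 + 1/(5/4) = 1 + 4/5 = 9/5
6 + 1/(9/5) = 6 + 5/9 = 59/9

59/9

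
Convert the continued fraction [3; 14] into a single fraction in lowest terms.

Start with 14.
3 + 1/(14/1) = 3 + 1/14 = 43/14

43/14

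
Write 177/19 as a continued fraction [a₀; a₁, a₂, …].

177 = 9·19 + 6, so a_0 = 9
19 = 3·6 + 1, so a_1 = 3
6 = 6·1 + 0, so a_2 = 6

[9; 3, 6]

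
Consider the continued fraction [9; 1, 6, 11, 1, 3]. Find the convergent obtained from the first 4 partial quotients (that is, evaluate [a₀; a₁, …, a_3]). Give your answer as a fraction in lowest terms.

769/78

Starting at the tail and folding back:
Start with 11.
6 + 1/(11/1) = 6 + 1/11 = 67/11
1 + 1/(67/11) = 1 + 11/67 = 78/67
9 + 1/(78/67) = 9 + 67/78 = 769/78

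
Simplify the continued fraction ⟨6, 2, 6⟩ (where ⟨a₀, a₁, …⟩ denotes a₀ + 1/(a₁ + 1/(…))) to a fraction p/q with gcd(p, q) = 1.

84/13

Compute successive convergents:
a_0 = 6: 6/1
a_1 = 2: 13/2
a_2 = 6: 84/13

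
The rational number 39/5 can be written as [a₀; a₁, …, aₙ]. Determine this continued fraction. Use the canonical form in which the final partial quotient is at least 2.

[7; 1, 4]

Run the Euclidean algorithm, recording each quotient:
39 = 7·5 + 4, so a_0 = 7
5 = 1·4 + 1, so a_1 = 1
4 = 4·1 + 0, so a_2 = 4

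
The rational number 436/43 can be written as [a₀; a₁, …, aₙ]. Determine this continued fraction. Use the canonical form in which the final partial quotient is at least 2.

436 = 10·43 + 6, so a_0 = 10
43 = 7·6 + 1, so a_1 = 7
6 = 6·1 + 0, so a_2 = 6

[10; 7, 6]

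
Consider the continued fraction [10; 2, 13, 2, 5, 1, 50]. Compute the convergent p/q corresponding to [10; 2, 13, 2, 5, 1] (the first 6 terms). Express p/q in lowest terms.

Starting at the tail and folding back:
Start with 1.
5 + 1/(1/1) = 5 + 1/1 = 6/1
2 + 1/(6/1) = 2 + 1/6 = 13/6
13 + 1/(13/6) = 13 + 6/13 = 175/13
2 + 1/(175/13) = 2 + 13/175 = 363/175
10 + 1/(363/175) = 10 + 175/363 = 3805/363

3805/363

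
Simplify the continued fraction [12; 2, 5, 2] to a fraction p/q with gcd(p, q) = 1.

299/24

Start with 2.
5 + 1/(2/1) = 5 + 1/2 = 11/2
2 + 1/(11/2) = 2 + 2/11 = 24/11
12 + 1/(24/11) = 12 + 11/24 = 299/24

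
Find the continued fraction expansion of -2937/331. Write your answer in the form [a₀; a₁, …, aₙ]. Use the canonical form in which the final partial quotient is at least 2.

[-9; 7, 1, 7, 2, 2]

-2937 = -9·331 + 42, so a_0 = -9
331 = 7·42 + 37, so a_1 = 7
42 = 1·37 + 5, so a_2 = 1
37 = 7·5 + 2, so a_3 = 7
5 = 2·2 + 1, so a_4 = 2
2 = 2·1 + 0, so a_5 = 2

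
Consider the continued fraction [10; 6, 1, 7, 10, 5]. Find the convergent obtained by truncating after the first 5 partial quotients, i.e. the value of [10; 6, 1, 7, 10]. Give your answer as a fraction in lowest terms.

Start with 10.
7 + 1/(10/1) = 7 + 1/10 = 71/10
1 + 1/(71/10) = 1 + 10/71 = 81/71
6 + 1/(81/71) = 6 + 71/81 = 557/81
10 + 1/(557/81) = 10 + 81/557 = 5651/557

5651/557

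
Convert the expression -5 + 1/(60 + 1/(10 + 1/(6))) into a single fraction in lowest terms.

-18269/3666

a_0 = -5: -5/1
a_1 = 60: -299/60
a_2 = 10: -2995/601
a_3 = 6: -18269/3666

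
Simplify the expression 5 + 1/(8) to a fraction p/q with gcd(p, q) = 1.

41/8

Collapse the nested fraction from the inside out:
Start with 8.
5 + 1/(8/1) = 5 + 1/8 = 41/8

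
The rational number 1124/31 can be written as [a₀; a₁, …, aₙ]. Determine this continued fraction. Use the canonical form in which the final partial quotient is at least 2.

Repeatedly divide and take the remainder:
1124 = 36·31 + 8, so a_0 = 36
31 = 3·8 + 7, so a_1 = 3
8 = 1·7 + 1, so a_2 = 1
7 = 7·1 + 0, so a_3 = 7

[36; 3, 1, 7]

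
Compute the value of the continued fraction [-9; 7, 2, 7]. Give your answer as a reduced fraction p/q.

Starting at the tail and folding back:
Start with 7.
2 + 1/(7/1) = 2 + 1/7 = 15/7
7 + 1/(15/7) = 7 + 7/15 = 112/15
-9 + 1/(112/15) = -9 + 15/112 = -993/112

-993/112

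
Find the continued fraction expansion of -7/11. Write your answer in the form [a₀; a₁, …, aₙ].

-7 ÷ 11 → quotient -1, remainder 4
11 ÷ 4 → quotient 2, remainder 3
4 ÷ 3 → quotient 1, remainder 1
3 ÷ 1 → quotient 3, remainder 0

[-1; 2, 1, 3]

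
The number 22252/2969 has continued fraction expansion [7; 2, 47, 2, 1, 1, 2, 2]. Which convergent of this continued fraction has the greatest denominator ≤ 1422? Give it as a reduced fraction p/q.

9331/1245

a_0 = 7: 7/1  (≤ bound)
a_1 = 2: 15/2  (≤ bound)
a_2 = 47: 712/95  (≤ bound)
a_3 = 2: 1439/192  (≤ bound)
a_4 = 1: 2151/287  (≤ bound)
a_5 = 1: 3590/479  (≤ bound)
a_6 = 2: 9331/1245  (≤ bound)
a_7 = 2: 22252/2969  (> 1422, stop)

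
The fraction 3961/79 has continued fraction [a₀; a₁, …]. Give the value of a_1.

⌊3961/79⌋ = 50, remainder 11
⌊79/11⌋ = 7, remainder 2

7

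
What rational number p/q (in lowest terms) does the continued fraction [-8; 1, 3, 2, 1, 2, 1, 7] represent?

Work from the innermost term outward:
Start with 7.
1 + 1/(7/1) = 1 + 1/7 = 8/7
2 + 1/(8/7) = 2 + 7/8 = 23/8
1 + 1/(23/8) = 1 + 8/23 = 31/23
2 + 1/(31/23) = 2 + 23/31 = 85/31
3 + 1/(85/31) = 3 + 31/85 = 286/85
1 + 1/(286/85) = 1 + 85/286 = 371/286
-8 + 1/(371/286) = -8 + 286/371 = -2682/371

-2682/371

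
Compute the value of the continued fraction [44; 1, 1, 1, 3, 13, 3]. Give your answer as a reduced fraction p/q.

20042/449

Start with 3.
13 + 1/(3/1) = 13 + 1/3 = 40/3
3 + 1/(40/3) = 3 + 3/40 = 123/40
1 + 1/(123/40) = 1 + 40/123 = 163/123
1 + 1/(163/123) = 1 + 123/163 = 286/163
1 + 1/(286/163) = 1 + 163/286 = 449/286
44 + 1/(449/286) = 44 + 286/449 = 20042/449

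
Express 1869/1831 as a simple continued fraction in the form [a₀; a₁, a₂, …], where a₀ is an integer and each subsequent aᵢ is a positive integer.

⌊1869/1831⌋ = 1, remainder 38
⌊1831/38⌋ = 48, remainder 7
⌊38/7⌋ = 5, remainder 3
⌊7/3⌋ = 2, remainder 1
⌊3/1⌋ = 3, remainder 0

[1; 48, 5, 2, 3]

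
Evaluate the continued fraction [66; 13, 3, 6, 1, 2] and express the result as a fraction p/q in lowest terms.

55437/839

Collapse the nested fraction from the inside out:
Start with 2.
1 + 1/(2/1) = 1 + 1/2 = 3/2
6 + 1/(3/2) = 6 + 2/3 = 20/3
3 + 1/(20/3) = 3 + 3/20 = 63/20
13 + 1/(63/20) = 13 + 20/63 = 839/63
66 + 1/(839/63) = 66 + 63/839 = 55437/839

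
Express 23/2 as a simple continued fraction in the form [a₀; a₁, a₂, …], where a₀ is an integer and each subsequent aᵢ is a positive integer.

[11; 2]

23 ÷ 2 → quotient 11, remainder 1
2 ÷ 1 → quotient 2, remainder 0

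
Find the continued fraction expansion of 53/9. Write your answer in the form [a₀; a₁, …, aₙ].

53 = 5·9 + 8, so a_0 = 5
9 = 1·8 + 1, so a_1 = 1
8 = 8·1 + 0, so a_2 = 8

[5; 1, 8]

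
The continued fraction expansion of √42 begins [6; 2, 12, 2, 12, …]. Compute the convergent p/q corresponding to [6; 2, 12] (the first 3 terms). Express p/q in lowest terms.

Start with 12.
2 + 1/(12/1) = 2 + 1/12 = 25/12
6 + 1/(25/12) = 6 + 12/25 = 162/25

162/25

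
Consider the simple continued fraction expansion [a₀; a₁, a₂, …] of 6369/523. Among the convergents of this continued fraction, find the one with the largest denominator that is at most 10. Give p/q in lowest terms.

73/6

a_0 = 12: 12/1  (≤ bound)
a_1 = 5: 61/5  (≤ bound)
a_2 = 1: 73/6  (≤ bound)
a_3 = 1: 134/11  (> 10, stop)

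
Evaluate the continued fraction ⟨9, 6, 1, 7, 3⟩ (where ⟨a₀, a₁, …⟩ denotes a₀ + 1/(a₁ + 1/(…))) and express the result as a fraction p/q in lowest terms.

Use the convergent recurrence hₖ = aₖ·hₖ₋₁ + hₖ₋₂ (and likewise for the denominators kₖ):
a_0 = 9: 9/1
a_1 = 6: 55/6
a_2 = 1: 64/7
a_3 = 7: 503/55
a_4 = 3: 1573/172

1573/172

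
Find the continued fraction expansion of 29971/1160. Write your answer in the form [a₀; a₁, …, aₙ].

[25; 1, 5, 7, 3, 1, 2, 2]

⌊29971/1160⌋ = 25, remainder 971
⌊1160/971⌋ = 1, remainder 189
⌊971/189⌋ = 5, remainder 26
⌊189/26⌋ = 7, remainder 7
⌊26/7⌋ = 3, remainder 5
⌊7/5⌋ = 1, remainder 2
⌊5/2⌋ = 2, remainder 1
⌊2/1⌋ = 2, remainder 0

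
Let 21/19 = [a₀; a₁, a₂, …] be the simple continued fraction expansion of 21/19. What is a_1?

Run the Euclidean algorithm, recording each quotient:
21 ÷ 19 → quotient 1, remainder 2
19 ÷ 2 → quotient 9, remainder 1

9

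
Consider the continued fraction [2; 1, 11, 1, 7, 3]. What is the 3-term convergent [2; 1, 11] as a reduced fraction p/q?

35/12

Start with 11.
1 + 1/(11/1) = 1 + 1/11 = 12/11
2 + 1/(12/11) = 2 + 11/12 = 35/12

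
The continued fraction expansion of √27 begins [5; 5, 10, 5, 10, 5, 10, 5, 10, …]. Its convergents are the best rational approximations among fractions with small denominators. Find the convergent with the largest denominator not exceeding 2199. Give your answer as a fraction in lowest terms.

a_0 = 5: 5/1  (≤ bound)
a_1 = 5: 26/5  (≤ bound)
a_2 = 10: 265/51  (≤ bound)
a_3 = 5: 1351/260  (≤ bound)
a_4 = 10: 13775/2651  (> 2199, stop)

1351/260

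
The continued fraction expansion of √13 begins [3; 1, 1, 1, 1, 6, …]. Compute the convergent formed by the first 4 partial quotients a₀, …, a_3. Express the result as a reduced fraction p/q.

a_0 = 3: 3/1
a_1 = 1: 4/1
a_2 = 1: 7/2
a_3 = 1: 11/3

11/3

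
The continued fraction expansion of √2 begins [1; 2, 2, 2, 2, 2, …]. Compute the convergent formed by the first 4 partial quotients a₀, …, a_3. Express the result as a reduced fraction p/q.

Collapse the nested fraction from the inside out:
Start with 2.
2 + 1/(2/1) = 2 + 1/2 = 5/2
2 + 1/(5/2) = 2 + 2/5 = 12/5
1 + 1/(12/5) = 1 + 5/12 = 17/12

17/12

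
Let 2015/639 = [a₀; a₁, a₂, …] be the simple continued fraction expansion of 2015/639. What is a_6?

3

2015 = 3·639 + 98, so a_0 = 3
639 = 6·98 + 51, so a_1 = 6
98 = 1·51 + 47, so a_2 = 1
51 = 1·47 + 4, so a_3 = 1
47 = 11·4 + 3, so a_4 = 11
4 = 1·3 + 1, so a_5 = 1
3 = 3·1 + 0, so a_6 = 3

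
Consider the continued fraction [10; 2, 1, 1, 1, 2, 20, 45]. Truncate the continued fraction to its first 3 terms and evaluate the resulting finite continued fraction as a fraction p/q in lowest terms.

a_0 = 10: 10/1
a_1 = 2: 21/2
a_2 = 1: 31/3

31/3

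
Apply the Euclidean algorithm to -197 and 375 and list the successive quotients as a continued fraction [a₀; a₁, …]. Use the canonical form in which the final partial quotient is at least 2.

Apply division with remainder until the remainder is 0:
-197 = -1·375 + 178, so a_0 = -1
375 = 2·178 + 19, so a_1 = 2
178 = 9·19 + 7, so a_2 = 9
19 = 2·7 + 5, so a_3 = 2
7 = 1·5 + 2, so a_4 = 1
5 = 2·2 + 1, so a_5 = 2
2 = 2·1 + 0, so a_6 = 2

[-1; 2, 9, 2, 1, 2, 2]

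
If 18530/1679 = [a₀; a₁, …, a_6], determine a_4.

Repeatedly divide and take the remainder:
18530 ÷ 1679 → quotient 11, remainder 61
1679 ÷ 61 → quotient 27, remainder 32
61 ÷ 32 → quotient 1, remainder 29
32 ÷ 29 → quotient 1, remainder 3
29 ÷ 3 → quotient 9, remainder 2

9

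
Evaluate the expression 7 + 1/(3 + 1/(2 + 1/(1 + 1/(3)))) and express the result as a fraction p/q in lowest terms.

270/37

a_0 = 7: 7/1
a_1 = 3: 22/3
a_2 = 2: 51/7
a_3 = 1: 73/10
a_4 = 3: 270/37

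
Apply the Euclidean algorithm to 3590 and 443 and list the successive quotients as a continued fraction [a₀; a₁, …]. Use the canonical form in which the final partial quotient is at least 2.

[8; 9, 1, 1, 1, 2, 2, 2]

Run the Euclidean algorithm, recording each quotient:
3590 ÷ 443 → quotient 8, remainder 46
443 ÷ 46 → quotient 9, remainder 29
46 ÷ 29 → quotient 1, remainder 17
29 ÷ 17 → quotient 1, remainder 12
17 ÷ 12 → quotient 1, remainder 5
12 ÷ 5 → quotient 2, remainder 2
5 ÷ 2 → quotient 2, remainder 1
2 ÷ 1 → quotient 2, remainder 0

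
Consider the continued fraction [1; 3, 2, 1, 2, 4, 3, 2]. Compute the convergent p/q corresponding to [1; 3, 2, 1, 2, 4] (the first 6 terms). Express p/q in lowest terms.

Start with 4.
2 + 1/(4/1) = 2 + 1/4 = 9/4
1 + 1/(9/4) = 1 + 4/9 = 13/9
2 + 1/(13/9) = 2 + 9/13 = 35/13
3 + 1/(35/13) = 3 + 13/35 = 118/35
1 + 1/(118/35) = 1 + 35/118 = 153/118

153/118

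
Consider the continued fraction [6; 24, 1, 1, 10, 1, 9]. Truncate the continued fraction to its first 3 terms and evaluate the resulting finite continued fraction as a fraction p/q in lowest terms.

Start with 1.
24 + 1/(1/1) = 24 + 1/1 = 25/1
6 + 1/(25/1) = 6 + 1/25 = 151/25

151/25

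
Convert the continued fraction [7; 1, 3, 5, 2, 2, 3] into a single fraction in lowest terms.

Build up convergents one term at a time:
a_0 = 7: 7/1
a_1 = 1: 8/1
a_2 = 3: 31/4
a_3 = 5: 163/21
a_4 = 2: 357/46
a_5 = 2: 877/113
a_6 = 3: 2988/385

2988/385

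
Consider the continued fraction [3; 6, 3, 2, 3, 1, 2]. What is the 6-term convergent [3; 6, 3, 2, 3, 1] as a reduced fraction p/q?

Start with 1.
3 + 1/(1/1) = 3 + 1/1 = 4/1
2 + 1/(4/1) = 2 + 1/4 = 9/4
3 + 1/(9/4) = 3 + 4/9 = 31/9
6 + 1/(31/9) = 6 + 9/31 = 195/31
3 + 1/(195/31) = 3 + 31/195 = 616/195

616/195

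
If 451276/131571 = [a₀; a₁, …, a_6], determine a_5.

Repeatedly divide and take the remainder:
451276 ÷ 131571 → quotient 3, remainder 56563
131571 ÷ 56563 → quotient 2, remainder 18445
56563 ÷ 18445 → quotient 3, remainder 1228
18445 ÷ 1228 → quotient 15, remainder 25
1228 ÷ 25 → quotient 49, remainder 3
25 ÷ 3 → quotient 8, remainder 1

8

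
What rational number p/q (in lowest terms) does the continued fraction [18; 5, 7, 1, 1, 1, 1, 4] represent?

16339/898

a_0 = 18: 18/1
a_1 = 5: 91/5
a_2 = 7: 655/36
a_3 = 1: 746/41
a_4 = 1: 1401/77
a_5 = 1: 2147/118
a_6 = 1: 3548/195
a_7 = 4: 16339/898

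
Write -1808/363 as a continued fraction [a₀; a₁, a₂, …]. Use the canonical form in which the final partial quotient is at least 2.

[-5; 51, 1, 6]

Repeatedly divide and take the remainder:
-1808 = -5·363 + 7, so a_0 = -5
363 = 51·7 + 6, so a_1 = 51
7 = 1·6 + 1, so a_2 = 1
6 = 6·1 + 0, so a_3 = 6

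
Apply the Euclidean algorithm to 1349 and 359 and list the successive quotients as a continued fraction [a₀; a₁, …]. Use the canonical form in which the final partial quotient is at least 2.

[3; 1, 3, 7, 1, 10]

1349 = 3·359 + 272, so a_0 = 3
359 = 1·272 + 87, so a_1 = 1
272 = 3·87 + 11, so a_2 = 3
87 = 7·11 + 10, so a_3 = 7
11 = 1·10 + 1, so a_4 = 1
10 = 10·1 + 0, so a_5 = 10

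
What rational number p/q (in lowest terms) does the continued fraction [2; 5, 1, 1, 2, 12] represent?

a_0 = 2: 2/1
a_1 = 5: 11/5
a_2 = 1: 13/6
a_3 = 1: 24/11
a_4 = 2: 61/28
a_5 = 12: 756/347

756/347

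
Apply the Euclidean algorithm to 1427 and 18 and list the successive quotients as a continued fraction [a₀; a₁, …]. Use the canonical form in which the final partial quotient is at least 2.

Repeatedly divide and take the remainder:
⌊1427/18⌋ = 79, remainder 5
⌊18/5⌋ = 3, remainder 3
⌊5/3⌋ = 1, remainder 2
⌊3/2⌋ = 1, remainder 1
⌊2/1⌋ = 2, remainder 0

[79; 3, 1, 1, 2]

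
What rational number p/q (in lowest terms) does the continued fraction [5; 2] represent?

a_0 = 5: 5/1
a_1 = 2: 11/2

11/2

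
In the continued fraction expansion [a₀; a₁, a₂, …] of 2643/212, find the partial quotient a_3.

14

Repeatedly divide and take the remainder:
2643 ÷ 212 → quotient 12, remainder 99
212 ÷ 99 → quotient 2, remainder 14
99 ÷ 14 → quotient 7, remainder 1
14 ÷ 1 → quotient 14, remainder 0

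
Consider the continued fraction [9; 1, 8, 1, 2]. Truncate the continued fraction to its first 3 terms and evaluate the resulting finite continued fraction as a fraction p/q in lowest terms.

a_0 = 9: 9/1
a_1 = 1: 10/1
a_2 = 8: 89/9

89/9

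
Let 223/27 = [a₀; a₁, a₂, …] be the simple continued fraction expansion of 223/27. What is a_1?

Repeatedly divide and take the remainder:
⌊223/27⌋ = 8, remainder 7
⌊27/7⌋ = 3, remainder 6

3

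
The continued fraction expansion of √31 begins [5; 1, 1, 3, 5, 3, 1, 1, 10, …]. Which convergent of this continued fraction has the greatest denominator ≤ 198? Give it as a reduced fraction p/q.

a_0 = 5: 5/1  (≤ bound)
a_1 = 1: 6/1  (≤ bound)
a_2 = 1: 11/2  (≤ bound)
a_3 = 3: 39/7  (≤ bound)
a_4 = 5: 206/37  (≤ bound)
a_5 = 3: 657/118  (≤ bound)
a_6 = 1: 863/155  (≤ bound)
a_7 = 1: 1520/273  (> 198, stop)

863/155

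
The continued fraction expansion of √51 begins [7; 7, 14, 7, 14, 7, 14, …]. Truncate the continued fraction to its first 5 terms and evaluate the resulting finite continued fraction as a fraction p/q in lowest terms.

a_0 = 7: 7/1
a_1 = 7: 50/7
a_2 = 14: 707/99
a_3 = 7: 4999/700
a_4 = 14: 70693/9899

70693/9899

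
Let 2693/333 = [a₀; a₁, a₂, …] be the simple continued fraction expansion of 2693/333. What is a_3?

14

2693 = 8·333 + 29, so a_0 = 8
333 = 11·29 + 14, so a_1 = 11
29 = 2·14 + 1, so a_2 = 2
14 = 14·1 + 0, so a_3 = 14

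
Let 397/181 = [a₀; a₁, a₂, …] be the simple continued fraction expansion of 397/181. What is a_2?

5

397 = 2·181 + 35, so a_0 = 2
181 = 5·35 + 6, so a_1 = 5
35 = 5·6 + 5, so a_2 = 5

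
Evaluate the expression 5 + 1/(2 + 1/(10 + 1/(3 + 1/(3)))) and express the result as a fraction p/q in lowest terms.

1183/216

a_0 = 5: 5/1
a_1 = 2: 11/2
a_2 = 10: 115/21
a_3 = 3: 356/65
a_4 = 3: 1183/216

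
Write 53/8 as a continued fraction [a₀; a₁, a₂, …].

53 = 6·8 + 5, so a_0 = 6
8 = 1·5 + 3, so a_1 = 1
5 = 1·3 + 2, so a_2 = 1
3 = 1·2 + 1, so a_3 = 1
2 = 2·1 + 0, so a_4 = 2

[6; 1, 1, 1, 2]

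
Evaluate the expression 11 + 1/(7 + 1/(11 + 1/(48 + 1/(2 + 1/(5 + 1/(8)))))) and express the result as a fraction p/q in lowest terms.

Start with 8.
5 + 1/(8/1) = 5 + 1/8 = 41/8
2 + 1/(41/8) = 2 + 8/41 = 90/41
48 + 1/(90/41) = 48 + 41/90 = 4361/90
11 + 1/(4361/90) = 11 + 90/4361 = 48061/4361
7 + 1/(48061/4361) = 7 + 4361/48061 = 340788/48061
11 + 1/(340788/48061) = 11 + 48061/340788 = 3796729/340788

3796729/340788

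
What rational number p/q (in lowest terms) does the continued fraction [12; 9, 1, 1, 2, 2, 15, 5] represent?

Work from the innermost term outward:
Start with 5.
15 + 1/(5/1) = 15 + 1/5 = 76/5
2 + 1/(76/5) = 2 + 5/76 = 157/76
2 + 1/(157/76) = 2 + 76/157 = 390/157
1 + 1/(390/157) = 1 + 157/390 = 547/390
1 + 1/(547/390) = 1 + 390/547 = 937/547
9 + 1/(937/547) = 9 + 547/937 = 8980/937
12 + 1/(8980/937) = 12 + 937/8980 = 108697/8980

108697/8980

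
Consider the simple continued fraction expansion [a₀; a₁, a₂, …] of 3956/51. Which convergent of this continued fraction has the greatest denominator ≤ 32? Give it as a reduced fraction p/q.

a_0 = 77: 77/1  (≤ bound)
a_1 = 1: 78/1  (≤ bound)
a_2 = 1: 155/2  (≤ bound)
a_3 = 3: 543/7  (≤ bound)
a_4 = 7: 3956/51  (> 32, stop)

543/7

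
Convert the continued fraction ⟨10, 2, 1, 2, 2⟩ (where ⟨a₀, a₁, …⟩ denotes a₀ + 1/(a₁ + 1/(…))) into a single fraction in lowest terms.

197/19

a_0 = 10: 10/1
a_1 = 2: 21/2
a_2 = 1: 31/3
a_3 = 2: 83/8
a_4 = 2: 197/19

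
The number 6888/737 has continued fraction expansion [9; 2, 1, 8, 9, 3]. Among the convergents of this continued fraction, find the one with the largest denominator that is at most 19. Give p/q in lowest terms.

28/3

a_0 = 9: 9/1  (≤ bound)
a_1 = 2: 19/2  (≤ bound)
a_2 = 1: 28/3  (≤ bound)
a_3 = 8: 243/26  (> 19, stop)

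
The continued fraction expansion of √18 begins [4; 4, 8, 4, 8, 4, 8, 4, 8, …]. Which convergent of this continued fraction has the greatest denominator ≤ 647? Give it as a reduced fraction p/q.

a_0 = 4: 4/1  (≤ bound)
a_1 = 4: 17/4  (≤ bound)
a_2 = 8: 140/33  (≤ bound)
a_3 = 4: 577/136  (≤ bound)
a_4 = 8: 4756/1121  (> 647, stop)

577/136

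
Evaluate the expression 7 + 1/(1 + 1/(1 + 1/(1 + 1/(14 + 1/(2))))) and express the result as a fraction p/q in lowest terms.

Starting at the tail and folding back:
Start with 2.
14 + 1/(2/1) = 14 + 1/2 = 29/2
1 + 1/(29/2) = 1 + 2/29 = 31/29
1 + 1/(31/29) = 1 + 29/31 = 60/31
1 + 1/(60/31) = 1 + 31/60 = 91/60
7 + 1/(91/60) = 7 + 60/91 = 697/91

697/91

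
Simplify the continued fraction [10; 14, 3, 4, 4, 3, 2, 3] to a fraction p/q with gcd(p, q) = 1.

Start with 3.
2 + 1/(3/1) = 2 + 1/3 = 7/3
3 + 1/(7/3) = 3 + 3/7 = 24/7
4 + 1/(24/7) = 4 + 7/24 = 103/24
4 + 1/(103/24) = 4 + 24/103 = 436/103
3 + 1/(436/103) = 3 + 103/436 = 1411/436
14 + 1/(1411/436) = 14 + 436/1411 = 20190/1411
10 + 1/(20190/1411) = 10 + 1411/20190 = 203311/20190

203311/20190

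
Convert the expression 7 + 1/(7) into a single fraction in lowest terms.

a_0 = 7: 7/1
a_1 = 7: 50/7

50/7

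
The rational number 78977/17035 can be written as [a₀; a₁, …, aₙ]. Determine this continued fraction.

[4; 1, 1, 1, 2, 1, 40, 38]

Apply division with remainder until the remainder is 0:
78977 = 4·17035 + 10837, so a_0 = 4
17035 = 1·10837 + 6198, so a_1 = 1
10837 = 1·6198 + 4639, so a_2 = 1
6198 = 1·4639 + 1559, so a_3 = 1
4639 = 2·1559 + 1521, so a_4 = 2
1559 = 1·1521 + 38, so a_5 = 1
1521 = 40·38 + 1, so a_6 = 40
38 = 38·1 + 0, so a_7 = 38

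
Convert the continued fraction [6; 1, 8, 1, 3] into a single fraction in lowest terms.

269/39

a_0 = 6: 6/1
a_1 = 1: 7/1
a_2 = 8: 62/9
a_3 = 1: 69/10
a_4 = 3: 269/39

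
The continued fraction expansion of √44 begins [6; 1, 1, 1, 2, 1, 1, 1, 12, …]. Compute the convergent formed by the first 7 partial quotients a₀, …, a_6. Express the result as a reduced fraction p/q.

126/19

Start with 1.
1 + 1/(1/1) = 1 + 1/1 = 2/1
2 + 1/(2/1) = 2 + 1/2 = 5/2
1 + 1/(5/2) = 1 + 2/5 = 7/5
1 + 1/(7/5) = 1 + 5/7 = 12/7
1 + 1/(12/7) = 1 + 7/12 = 19/12
6 + 1/(19/12) = 6 + 12/19 = 126/19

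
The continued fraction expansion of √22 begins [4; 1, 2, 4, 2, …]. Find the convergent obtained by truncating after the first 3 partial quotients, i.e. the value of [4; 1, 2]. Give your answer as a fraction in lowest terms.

14/3

a_0 = 4: 4/1
a_1 = 1: 5/1
a_2 = 2: 14/3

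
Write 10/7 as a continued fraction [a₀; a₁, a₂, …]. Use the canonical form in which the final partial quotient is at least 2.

10 = 1·7 + 3, so a_0 = 1
7 = 2·3 + 1, so a_1 = 2
3 = 3·1 + 0, so a_2 = 3

[1; 2, 3]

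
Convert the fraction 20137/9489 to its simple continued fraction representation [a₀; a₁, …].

[2; 8, 5, 2, 1, 13, 1, 4]

Apply division with remainder until the remainder is 0:
20137 ÷ 9489 → quotient 2, remainder 1159
9489 ÷ 1159 → quotient 8, remainder 217
1159 ÷ 217 → quotient 5, remainder 74
217 ÷ 74 → quotient 2, remainder 69
74 ÷ 69 → quotient 1, remainder 5
69 ÷ 5 → quotient 13, remainder 4
5 ÷ 4 → quotient 1, remainder 1
4 ÷ 1 → quotient 4, remainder 0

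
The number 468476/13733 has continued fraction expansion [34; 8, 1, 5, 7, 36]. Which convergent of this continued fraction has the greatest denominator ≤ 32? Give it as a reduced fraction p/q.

List convergents until the denominator exceeds the bound:
a_0 = 34: 34/1  (≤ bound)
a_1 = 8: 273/8  (≤ bound)
a_2 = 1: 307/9  (≤ bound)
a_3 = 5: 1808/53  (> 32, stop)

307/9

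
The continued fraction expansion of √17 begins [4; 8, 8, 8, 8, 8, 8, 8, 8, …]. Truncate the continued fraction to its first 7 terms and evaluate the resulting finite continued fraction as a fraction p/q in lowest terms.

Compute successive convergents:
a_0 = 4: 4/1
a_1 = 8: 33/8
a_2 = 8: 268/65
a_3 = 8: 2177/528
a_4 = 8: 17684/4289
a_5 = 8: 143649/34840
a_6 = 8: 1166876/283009

1166876/283009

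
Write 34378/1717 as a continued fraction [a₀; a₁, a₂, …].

34378 ÷ 1717 → quotient 20, remainder 38
1717 ÷ 38 → quotient 45, remainder 7
38 ÷ 7 → quotient 5, remainder 3
7 ÷ 3 → quotient 2, remainder 1
3 ÷ 1 → quotient 3, remainder 0

[20; 45, 5, 2, 3]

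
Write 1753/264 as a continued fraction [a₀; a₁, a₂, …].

[6; 1, 1, 1, 3, 1, 1, 10]

Repeatedly divide and take the remainder:
⌊1753/264⌋ = 6, remainder 169
⌊264/169⌋ = 1, remainder 95
⌊169/95⌋ = 1, remainder 74
⌊95/74⌋ = 1, remainder 21
⌊74/21⌋ = 3, remainder 11
⌊21/11⌋ = 1, remainder 10
⌊11/10⌋ = 1, remainder 1
⌊10/1⌋ = 10, remainder 0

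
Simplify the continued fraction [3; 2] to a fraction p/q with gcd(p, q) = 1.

7/2

Use the convergent recurrence hₖ = aₖ·hₖ₋₁ + hₖ₋₂ (and likewise for the denominators kₖ):
a_0 = 3: 3/1
a_1 = 2: 7/2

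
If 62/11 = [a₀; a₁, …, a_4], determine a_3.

1

⌊62/11⌋ = 5, remainder 7
⌊11/7⌋ = 1, remainder 4
⌊7/4⌋ = 1, remainder 3
⌊4/3⌋ = 1, remainder 1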